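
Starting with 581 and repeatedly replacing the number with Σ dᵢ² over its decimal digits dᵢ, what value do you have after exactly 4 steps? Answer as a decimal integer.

581 → 5² + 8² + 1² = 25 + 64 + 1 = 90
90 → 9² + 0² = 81 + 0 = 81
81 → 8² + 1² = 64 + 1 = 65
65 → 6² + 5² = 36 + 25 = 61

61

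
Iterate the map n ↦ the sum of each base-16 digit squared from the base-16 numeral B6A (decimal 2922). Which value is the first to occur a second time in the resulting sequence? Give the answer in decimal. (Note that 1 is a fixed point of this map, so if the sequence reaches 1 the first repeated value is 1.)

2922 = (11,6,10)_16 → 11² + 6² + 10² = 257
257 = (1,0,1)_16 → 1² + 0² + 1² = 2
2 = (2)_16 → 2² = 4
4 = (4)_16 → 4² = 16
16 = (1,0)_16 → 1² + 0² = 1  — reached the fixed point 1.
1 → 1, so 1 is the first repeated value.

1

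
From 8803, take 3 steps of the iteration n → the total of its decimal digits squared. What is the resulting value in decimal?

8803 → 137
137 → 59
59 → 106

106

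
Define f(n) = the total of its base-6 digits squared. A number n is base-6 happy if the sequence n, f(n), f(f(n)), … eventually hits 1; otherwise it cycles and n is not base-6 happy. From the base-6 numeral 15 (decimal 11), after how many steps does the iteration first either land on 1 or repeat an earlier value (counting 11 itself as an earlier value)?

9

11 = (1,5)_6 → 1² + 5² = 1 + 25 = 26
26 = (4,2)_6 → 4² + 2² = 16 + 4 = 20
20 = (3,2)_6 → 3² + 2² = 9 + 4 = 13
13 = (2,1)_6 → 2² + 1² = 4 + 1 = 5
5 = (5)_6 → 5² = 25
25 = (4,1)_6 → 4² + 1² = 16 + 1 = 17
17 = (2,5)_6 → 2² + 5² = 4 + 25 = 29
29 = (4,5)_6 → 4² + 5² = 16 + 25 = 41
41 = (1,0,5)_6 → 1² + 0² + 5² = 1 + 0 + 25 = 26  — 26 repeats.
That took 9 steps.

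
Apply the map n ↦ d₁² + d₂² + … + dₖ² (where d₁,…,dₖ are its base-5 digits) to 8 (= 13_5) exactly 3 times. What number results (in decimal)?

8 = (1,3)_5 → 1² + 3² = 1 + 9 = 10
10 = (2,0)_5 → 2² + 0² = 4 + 0 = 4
4 = (4)_5 → 4² = 16

16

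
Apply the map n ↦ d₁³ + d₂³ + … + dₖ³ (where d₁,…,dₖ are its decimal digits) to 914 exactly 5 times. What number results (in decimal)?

1073

914 → 794
794 → 1136
1136 → 245
245 → 197
197 → 1073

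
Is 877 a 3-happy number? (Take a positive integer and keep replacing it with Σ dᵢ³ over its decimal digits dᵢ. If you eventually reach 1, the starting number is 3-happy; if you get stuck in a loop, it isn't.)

3-happy

877 → 8³ + 7³ + 7³ = 1198
1198 → 1³ + 1³ + 9³ + 8³ = 1243
1243 → 1³ + 2³ + 4³ + 3³ = 100
100 → 1³ + 0³ + 0³ = 1  — reached 1.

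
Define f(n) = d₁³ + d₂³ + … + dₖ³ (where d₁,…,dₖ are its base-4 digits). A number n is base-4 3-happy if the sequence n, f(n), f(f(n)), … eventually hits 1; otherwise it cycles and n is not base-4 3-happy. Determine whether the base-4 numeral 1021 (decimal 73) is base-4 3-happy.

73 = (1,0,2,1)_4 → 1³ + 0³ + 2³ + 1³ = 10
10 = (2,2)_4 → 2³ + 2³ = 16
16 = (1,0,0)_4 → 1³ + 0³ + 0³ = 1  — reached 1.

base-4 3-happy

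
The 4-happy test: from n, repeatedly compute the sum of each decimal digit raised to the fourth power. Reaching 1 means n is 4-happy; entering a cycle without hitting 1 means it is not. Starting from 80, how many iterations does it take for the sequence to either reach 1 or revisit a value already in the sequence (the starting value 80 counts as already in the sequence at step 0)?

10

80 → 4096
4096 → 8113
8113 → 4179
4179 → 9219
9219 → 13139
13139 → 6725
6725 → 4338
4338 → 4514
4514 → 1138
1138 → 4179  — 4179 repeats.
That took 10 steps.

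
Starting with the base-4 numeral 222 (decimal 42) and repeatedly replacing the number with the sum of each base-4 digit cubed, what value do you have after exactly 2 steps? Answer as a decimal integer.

42 = (2,2,2)_4 → 24
24 = (1,2,0)_4 → 9

9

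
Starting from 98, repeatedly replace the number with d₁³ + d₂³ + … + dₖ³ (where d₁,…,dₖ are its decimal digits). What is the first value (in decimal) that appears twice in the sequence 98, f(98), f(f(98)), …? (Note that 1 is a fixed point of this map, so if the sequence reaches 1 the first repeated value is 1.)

98 → 9³ + 8³ = 729 + 512 = 1241
1241 → 1³ + 2³ + 4³ + 1³ = 1 + 8 + 64 + 1 = 74
74 → 7³ + 4³ = 343 + 64 = 407
407 → 4³ + 0³ + 7³ = 64 + 0 + 343 = 407  — 407 already appeared earlier.

407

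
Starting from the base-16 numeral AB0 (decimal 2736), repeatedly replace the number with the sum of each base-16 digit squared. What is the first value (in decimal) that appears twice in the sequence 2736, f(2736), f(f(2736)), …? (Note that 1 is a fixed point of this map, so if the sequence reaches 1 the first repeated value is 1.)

2736 = (10,11,0)_16 → 10² + 11² + 0² = 100 + 121 + 0 = 221
221 = (13,13)_16 → 13² + 13² = 169 + 169 = 338
338 = (1,5,2)_16 → 1² + 5² + 2² = 1 + 25 + 4 = 30
30 = (1,14)_16 → 1² + 14² = 1 + 196 = 197
197 = (12,5)_16 → 12² + 5² = 144 + 25 = 169
169 = (10,9)_16 → 10² + 9² = 100 + 81 = 181
181 = (11,5)_16 → 11² + 5² = 121 + 25 = 146
146 = (9,2)_16 → 9² + 2² = 81 + 4 = 85
85 = (5,5)_16 → 5² + 5² = 25 + 25 = 50
50 = (3,2)_16 → 3² + 2² = 9 + 4 = 13
13 = (13)_16 → 13² = 169  — 169 already appeared earlier.

169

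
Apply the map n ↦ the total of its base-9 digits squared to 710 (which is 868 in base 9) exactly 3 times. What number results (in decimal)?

64

710 = (8,6,8)_9 → 8² + 6² + 8² = 164
164 = (2,0,2)_9 → 2² + 0² + 2² = 8
8 = (8)_9 → 8² = 64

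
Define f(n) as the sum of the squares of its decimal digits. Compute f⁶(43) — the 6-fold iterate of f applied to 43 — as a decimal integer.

42

43 → 4² + 3² = 16 + 9 = 25
25 → 2² + 5² = 4 + 25 = 29
29 → 2² + 9² = 4 + 81 = 85
85 → 8² + 5² = 64 + 25 = 89
89 → 8² + 9² = 64 + 81 = 145
145 → 1² + 4² + 5² = 1 + 16 + 25 = 42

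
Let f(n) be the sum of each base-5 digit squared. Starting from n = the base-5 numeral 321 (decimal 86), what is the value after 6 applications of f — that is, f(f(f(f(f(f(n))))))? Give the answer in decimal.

86 = (3,2,1)_5 → 3² + 2² + 1² = 14
14 = (2,4)_5 → 2² + 4² = 20
20 = (4,0)_5 → 4² + 0² = 16
16 = (3,1)_5 → 3² + 1² = 10
10 = (2,0)_5 → 2² + 0² = 4
4 = (4)_5 → 4² = 16

16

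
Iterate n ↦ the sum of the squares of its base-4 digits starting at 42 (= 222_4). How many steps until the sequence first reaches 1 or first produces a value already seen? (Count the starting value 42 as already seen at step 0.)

6

42 = (2,2,2)_4 → 12
12 = (3,0)_4 → 9
9 = (2,1)_4 → 5
5 = (1,1)_4 → 2
2 = (2)_4 → 4
4 = (1,0)_4 → 1  — reached 1.
That took 6 steps.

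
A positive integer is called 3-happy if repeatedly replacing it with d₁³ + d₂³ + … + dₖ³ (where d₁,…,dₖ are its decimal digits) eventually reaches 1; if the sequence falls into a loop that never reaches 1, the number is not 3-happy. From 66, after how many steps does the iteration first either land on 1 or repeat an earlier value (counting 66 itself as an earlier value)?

7

66 → 432
432 → 99
99 → 1458
1458 → 702
702 → 351
351 → 153
153 → 153  — 153 repeats.
That took 7 steps.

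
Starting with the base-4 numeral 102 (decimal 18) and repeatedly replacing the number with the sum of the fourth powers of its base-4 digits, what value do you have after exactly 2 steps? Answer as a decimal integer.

2

18 = (1,0,2)_4 → 17
17 = (1,0,1)_4 → 2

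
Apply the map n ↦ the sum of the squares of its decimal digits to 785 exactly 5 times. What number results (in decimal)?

37

785 → 7² + 8² + 5² = 138
138 → 1² + 3² + 8² = 74
74 → 7² + 4² = 65
65 → 6² + 5² = 61
61 → 6² + 1² = 37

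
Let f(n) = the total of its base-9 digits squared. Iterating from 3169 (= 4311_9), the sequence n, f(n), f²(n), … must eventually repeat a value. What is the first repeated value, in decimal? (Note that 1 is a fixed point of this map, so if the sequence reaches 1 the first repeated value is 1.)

1

3169 = (4,3,1,1)_9 → 4² + 3² + 1² + 1² = 16 + 9 + 1 + 1 = 27
27 = (3,0)_9 → 3² + 0² = 9 + 0 = 9
9 = (1,0)_9 → 1² + 0² = 1 + 0 = 1  — reached the fixed point 1.
1 → 1, so 1 is the first repeated value.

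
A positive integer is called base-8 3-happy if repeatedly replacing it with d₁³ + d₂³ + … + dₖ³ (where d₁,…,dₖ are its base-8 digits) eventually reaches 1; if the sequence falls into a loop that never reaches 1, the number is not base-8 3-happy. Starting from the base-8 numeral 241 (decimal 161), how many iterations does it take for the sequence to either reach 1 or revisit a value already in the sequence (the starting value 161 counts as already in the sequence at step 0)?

6

161 = (2,4,1)_8 → 2³ + 4³ + 1³ = 73
73 = (1,1,1)_8 → 1³ + 1³ + 1³ = 3
3 = (3)_8 → 3³ = 27
27 = (3,3)_8 → 3³ + 3³ = 54
54 = (6,6)_8 → 6³ + 6³ = 432
432 = (6,6,0)_8 → 6³ + 6³ + 0³ = 432  — 432 repeats.
That took 6 steps.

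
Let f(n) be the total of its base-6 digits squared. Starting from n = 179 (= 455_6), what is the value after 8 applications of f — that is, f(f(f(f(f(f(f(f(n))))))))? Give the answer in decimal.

179 = (4,5,5)_6 → 4² + 5² + 5² = 16 + 25 + 25 = 66
66 = (1,5,0)_6 → 1² + 5² + 0² = 1 + 25 + 0 = 26
26 = (4,2)_6 → 4² + 2² = 16 + 4 = 20
20 = (3,2)_6 → 3² + 2² = 9 + 4 = 13
13 = (2,1)_6 → 2² + 1² = 4 + 1 = 5
5 = (5)_6 → 5² = 25
25 = (4,1)_6 → 4² + 1² = 16 + 1 = 17
17 = (2,5)_6 → 2² + 5² = 4 + 25 = 29

29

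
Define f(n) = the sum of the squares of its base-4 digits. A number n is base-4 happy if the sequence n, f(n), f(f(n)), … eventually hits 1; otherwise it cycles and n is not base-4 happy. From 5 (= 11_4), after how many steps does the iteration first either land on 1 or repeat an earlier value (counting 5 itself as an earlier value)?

5 = (1,1)_4 → 2
2 = (2)_4 → 4
4 = (1,0)_4 → 1  — reached 1.
That took 3 steps.

3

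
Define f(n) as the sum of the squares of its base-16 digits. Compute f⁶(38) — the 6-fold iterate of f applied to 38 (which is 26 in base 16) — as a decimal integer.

38 = (2,6)_16 → 40
40 = (2,8)_16 → 68
68 = (4,4)_16 → 32
32 = (2,0)_16 → 4
4 = (4)_16 → 16
16 = (1,0)_16 → 1

1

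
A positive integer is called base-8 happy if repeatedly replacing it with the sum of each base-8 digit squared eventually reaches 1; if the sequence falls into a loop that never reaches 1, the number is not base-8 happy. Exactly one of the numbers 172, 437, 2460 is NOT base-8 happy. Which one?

172

172: 172 → 45 → 50 → 40 → 25 → 10 → 5 → 25  — repeats 25 (not base-8 happy)
437: 437 → 97 → 18 → 8 → 1  — reaches 1 (base-8 happy)
2460: 2460 → 77 → 27 → 18 → 8 → 1  — reaches 1 (base-8 happy)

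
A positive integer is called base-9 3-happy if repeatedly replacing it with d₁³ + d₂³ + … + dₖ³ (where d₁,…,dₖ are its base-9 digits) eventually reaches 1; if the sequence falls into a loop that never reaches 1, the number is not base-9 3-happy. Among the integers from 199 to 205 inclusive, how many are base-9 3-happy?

1

199: 199 → 73 → 513 → 243 → 27 → 27  — not base-9 3-happy
200: 200 → 80 → 1024 → 496 → 218 → 232 → 694 → 638 → 1198 → 470 → 476 → 980 → 540 → 432 → 152 → 856 → 128 → 134 → 638  — not base-9 3-happy
201: 201 → 99 → 9 → 1  — base-9 3-happy
202: 202 → 136 → 218 → 232 → 694 → 638 → 1198 → 470 → 476 → 980 → 540 → 432 → 152 → 856 → 128 → 134 → 638  — not base-9 3-happy
203: 203 → 197 → 547 → 775 → 127 → 127  — not base-9 3-happy
204: 204 → 288 → 152 → 856 → 128 → 134 → 638 → 1198 → 470 → 476 → 980 → 540 → 432 → 152  — not base-9 3-happy
205: 205 → 415 → 127 → 127  — not base-9 3-happy
base-9 3-happy: 201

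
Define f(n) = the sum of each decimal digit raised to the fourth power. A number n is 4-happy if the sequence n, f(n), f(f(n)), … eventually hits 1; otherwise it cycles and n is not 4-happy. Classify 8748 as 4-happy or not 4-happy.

8748 → 8⁴ + 7⁴ + 4⁴ + 8⁴ = 10849
10849 → 1⁴ + 0⁴ + 8⁴ + 4⁴ + 9⁴ = 10914
10914 → 1⁴ + 0⁴ + 9⁴ + 1⁴ + 4⁴ = 6819
6819 → 6⁴ + 8⁴ + 1⁴ + 9⁴ = 11954
11954 → 1⁴ + 1⁴ + 9⁴ + 5⁴ + 4⁴ = 7444
7444 → 7⁴ + 4⁴ + 4⁴ + 4⁴ = 3169
3169 → 3⁴ + 1⁴ + 6⁴ + 9⁴ = 7939
7939 → 7⁴ + 9⁴ + 3⁴ + 9⁴ = 15604
15604 → 1⁴ + 5⁴ + 6⁴ + 0⁴ + 4⁴ = 2178
2178 → 2⁴ + 1⁴ + 7⁴ + 8⁴ = 6514
6514 → 6⁴ + 5⁴ + 1⁴ + 4⁴ = 2178  — 2178 already seen; the sequence cycles without reaching 1.

not 4-happy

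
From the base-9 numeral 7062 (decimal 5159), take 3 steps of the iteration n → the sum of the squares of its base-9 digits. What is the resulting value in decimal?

5159 = (7,0,6,2)_9 → 7² + 0² + 6² + 2² = 89
89 = (1,0,8)_9 → 1² + 0² + 8² = 65
65 = (7,2)_9 → 7² + 2² = 53

53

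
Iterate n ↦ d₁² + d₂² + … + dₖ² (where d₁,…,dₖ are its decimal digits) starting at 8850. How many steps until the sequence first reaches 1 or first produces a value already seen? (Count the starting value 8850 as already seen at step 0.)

8850 → 8² + 8² + 5² + 0² = 153
153 → 1² + 5² + 3² = 35
35 → 3² + 5² = 34
34 → 3² + 4² = 25
25 → 2² + 5² = 29
29 → 2² + 9² = 85
85 → 8² + 5² = 89
89 → 8² + 9² = 145
145 → 1² + 4² + 5² = 42
42 → 4² + 2² = 20
20 → 2² + 0² = 4
4 → 4² = 16
16 → 1² + 6² = 37
37 → 3² + 7² = 58
58 → 5² + 8² = 89  — 89 repeats.
That took 15 steps.

15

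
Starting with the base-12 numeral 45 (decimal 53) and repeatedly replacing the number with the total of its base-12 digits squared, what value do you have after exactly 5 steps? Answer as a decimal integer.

164

53 = (4,5)_12 → 4² + 5² = 16 + 25 = 41
41 = (3,5)_12 → 3² + 5² = 9 + 25 = 34
34 = (2,10)_12 → 2² + 10² = 4 + 100 = 104
104 = (8,8)_12 → 8² + 8² = 64 + 64 = 128
128 = (10,8)_12 → 10² + 8² = 100 + 64 = 164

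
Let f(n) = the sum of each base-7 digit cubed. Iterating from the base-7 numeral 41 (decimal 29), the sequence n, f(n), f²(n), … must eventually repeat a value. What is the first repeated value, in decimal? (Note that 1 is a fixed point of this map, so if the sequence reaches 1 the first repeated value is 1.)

29 = (4,1)_7 → 4³ + 1³ = 65
65 = (1,2,2)_7 → 1³ + 2³ + 2³ = 17
17 = (2,3)_7 → 2³ + 3³ = 35
35 = (5,0)_7 → 5³ + 0³ = 125
125 = (2,3,6)_7 → 2³ + 3³ + 6³ = 251
251 = (5,0,6)_7 → 5³ + 0³ + 6³ = 341
341 = (6,6,5)_7 → 6³ + 6³ + 5³ = 557
557 = (1,4,2,4)_7 → 1³ + 4³ + 2³ + 4³ = 137
137 = (2,5,4)_7 → 2³ + 5³ + 4³ = 197
197 = (4,0,1)_7 → 4³ + 0³ + 1³ = 65  — 65 already appeared earlier.

65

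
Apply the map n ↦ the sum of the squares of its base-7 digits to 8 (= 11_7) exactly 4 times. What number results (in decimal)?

8

8 = (1,1)_7 → 1² + 1² = 1 + 1 = 2
2 = (2)_7 → 2² = 4
4 = (4)_7 → 4² = 16
16 = (2,2)_7 → 2² + 2² = 4 + 4 = 8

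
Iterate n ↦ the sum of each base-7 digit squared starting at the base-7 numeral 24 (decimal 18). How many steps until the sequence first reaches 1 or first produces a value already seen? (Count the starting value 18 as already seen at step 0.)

8

18 = (2,4)_7 → 20
20 = (2,6)_7 → 40
40 = (5,5)_7 → 50
50 = (1,0,1)_7 → 2
2 = (2)_7 → 4
4 = (4)_7 → 16
16 = (2,2)_7 → 8
8 = (1,1)_7 → 2  — 2 repeats.
That took 8 steps.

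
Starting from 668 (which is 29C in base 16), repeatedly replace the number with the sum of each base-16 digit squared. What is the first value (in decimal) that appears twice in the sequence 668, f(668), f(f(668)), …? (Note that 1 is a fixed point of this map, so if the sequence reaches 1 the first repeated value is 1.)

668 = (2,9,12)_16 → 2² + 9² + 12² = 229
229 = (14,5)_16 → 14² + 5² = 221
221 = (13,13)_16 → 13² + 13² = 338
338 = (1,5,2)_16 → 1² + 5² + 2² = 30
30 = (1,14)_16 → 1² + 14² = 197
197 = (12,5)_16 → 12² + 5² = 169
169 = (10,9)_16 → 10² + 9² = 181
181 = (11,5)_16 → 11² + 5² = 146
146 = (9,2)_16 → 9² + 2² = 85
85 = (5,5)_16 → 5² + 5² = 50
50 = (3,2)_16 → 3² + 2² = 13
13 = (13)_16 → 13² = 169  — 169 already appeared earlier.

169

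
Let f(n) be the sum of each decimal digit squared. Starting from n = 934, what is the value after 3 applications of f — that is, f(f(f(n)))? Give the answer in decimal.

58

934 → 9² + 3² + 4² = 81 + 9 + 16 = 106
106 → 1² + 0² + 6² = 1 + 0 + 36 = 37
37 → 3² + 7² = 9 + 49 = 58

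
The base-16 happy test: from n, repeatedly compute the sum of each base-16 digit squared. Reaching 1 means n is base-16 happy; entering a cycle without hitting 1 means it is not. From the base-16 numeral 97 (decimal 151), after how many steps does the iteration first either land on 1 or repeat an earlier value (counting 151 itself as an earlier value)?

6

151 = (9,7)_16 → 9² + 7² = 81 + 49 = 130
130 = (8,2)_16 → 8² + 2² = 64 + 4 = 68
68 = (4,4)_16 → 4² + 4² = 16 + 16 = 32
32 = (2,0)_16 → 2² + 0² = 4 + 0 = 4
4 = (4)_16 → 4² = 16
16 = (1,0)_16 → 1² + 0² = 1 + 0 = 1  — reached 1.
That took 6 steps.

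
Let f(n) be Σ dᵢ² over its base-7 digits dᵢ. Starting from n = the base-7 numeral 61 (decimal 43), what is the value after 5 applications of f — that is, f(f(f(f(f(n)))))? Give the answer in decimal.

37

43 = (6,1)_7 → 6² + 1² = 36 + 1 = 37
37 = (5,2)_7 → 5² + 2² = 25 + 4 = 29
29 = (4,1)_7 → 4² + 1² = 16 + 1 = 17
17 = (2,3)_7 → 2² + 3² = 4 + 9 = 13
13 = (1,6)_7 → 1² + 6² = 1 + 36 = 37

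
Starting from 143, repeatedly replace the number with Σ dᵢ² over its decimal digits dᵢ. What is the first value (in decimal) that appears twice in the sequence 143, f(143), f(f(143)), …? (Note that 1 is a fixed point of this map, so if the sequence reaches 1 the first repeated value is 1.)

16

143 → 1² + 4² + 3² = 1 + 16 + 9 = 26
26 → 2² + 6² = 4 + 36 = 40
40 → 4² + 0² = 16 + 0 = 16
16 → 1² + 6² = 1 + 36 = 37
37 → 3² + 7² = 9 + 49 = 58
58 → 5² + 8² = 25 + 64 = 89
89 → 8² + 9² = 64 + 81 = 145
145 → 1² + 4² + 5² = 1 + 16 + 25 = 42
42 → 4² + 2² = 16 + 4 = 20
20 → 2² + 0² = 4 + 0 = 4
4 → 4² = 16  — 16 already appeared earlier.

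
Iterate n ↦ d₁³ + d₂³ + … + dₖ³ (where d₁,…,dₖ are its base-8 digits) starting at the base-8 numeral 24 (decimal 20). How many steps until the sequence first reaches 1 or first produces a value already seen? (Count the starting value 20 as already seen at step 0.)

20 = (2,4)_8 → 72
72 = (1,1,0)_8 → 2
2 = (2)_8 → 8
8 = (1,0)_8 → 1  — reached 1.
That took 4 steps.

4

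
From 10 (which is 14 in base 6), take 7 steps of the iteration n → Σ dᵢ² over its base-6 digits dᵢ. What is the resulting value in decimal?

10 = (1,4)_6 → 1² + 4² = 1 + 16 = 17
17 = (2,5)_6 → 2² + 5² = 4 + 25 = 29
29 = (4,5)_6 → 4² + 5² = 16 + 25 = 41
41 = (1,0,5)_6 → 1² + 0² + 5² = 1 + 0 + 25 = 26
26 = (4,2)_6 → 4² + 2² = 16 + 4 = 20
20 = (3,2)_6 → 3² + 2² = 9 + 4 = 13
13 = (2,1)_6 → 2² + 1² = 4 + 1 = 5

5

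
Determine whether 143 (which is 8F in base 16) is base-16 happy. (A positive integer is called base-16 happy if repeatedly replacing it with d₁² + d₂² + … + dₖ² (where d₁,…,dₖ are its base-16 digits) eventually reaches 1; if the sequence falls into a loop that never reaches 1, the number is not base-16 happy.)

143 = (8,15)_16 → 289
289 = (1,2,1)_16 → 6
6 = (6)_16 → 36
36 = (2,4)_16 → 20
20 = (1,4)_16 → 17
17 = (1,1)_16 → 2
2 = (2)_16 → 4
4 = (4)_16 → 16
16 = (1,0)_16 → 1  — reached 1.

base-16 happy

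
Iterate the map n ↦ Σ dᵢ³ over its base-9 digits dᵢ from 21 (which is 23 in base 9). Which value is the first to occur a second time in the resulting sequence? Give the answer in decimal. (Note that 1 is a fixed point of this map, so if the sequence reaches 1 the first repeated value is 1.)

21 = (2,3)_9 → 35
35 = (3,8)_9 → 539
539 = (6,5,8)_9 → 853
853 = (1,1,4,7)_9 → 409
409 = (5,0,4)_9 → 189
189 = (2,3,0)_9 → 35  — 35 already appeared earlier.

35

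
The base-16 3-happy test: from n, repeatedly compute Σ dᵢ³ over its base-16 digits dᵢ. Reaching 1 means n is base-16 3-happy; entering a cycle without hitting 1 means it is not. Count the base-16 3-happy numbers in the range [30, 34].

30: 30 → 2745 → 3060 → 4770 → 1017 → 4131 → 36 → 72 → 576 → 72  — not base-16 3-happy
31: 31 → 3376 → 2224 → 1843 → 397 → 2710 → 1945 → 1801 → 1072 → 91 → 1456 → 1456  — not base-16 3-happy
32: 32 → 8 → 512 → 8  — not base-16 3-happy
33: 33 → 9 → 729 → 2934 → 1890 → 567 → 378 → 1344 → 189 → 3528 → 4437 → 252 → 5103 → 6147 → 540 → 1737 → 2673 → 1344  — not base-16 3-happy
34: 34 → 16 → 1  — base-16 3-happy
base-16 3-happy: 34

1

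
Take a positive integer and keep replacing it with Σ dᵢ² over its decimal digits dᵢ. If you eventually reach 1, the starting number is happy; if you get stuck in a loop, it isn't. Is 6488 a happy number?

not happy

6488 → 6² + 4² + 8² + 8² = 180
180 → 1² + 8² + 0² = 65
65 → 6² + 5² = 61
61 → 6² + 1² = 37
37 → 3² + 7² = 58
58 → 5² + 8² = 89
89 → 8² + 9² = 145
145 → 1² + 4² + 5² = 42
42 → 4² + 2² = 20
20 → 2² + 0² = 4
4 → 4² = 16
16 → 1² + 6² = 37  — 37 already seen; the sequence cycles without reaching 1.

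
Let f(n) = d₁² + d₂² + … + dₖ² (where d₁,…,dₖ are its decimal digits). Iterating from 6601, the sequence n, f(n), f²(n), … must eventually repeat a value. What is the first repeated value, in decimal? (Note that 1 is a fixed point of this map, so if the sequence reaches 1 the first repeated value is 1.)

58

6601 → 6² + 6² + 0² + 1² = 36 + 36 + 0 + 1 = 73
73 → 7² + 3² = 49 + 9 = 58
58 → 5² + 8² = 25 + 64 = 89
89 → 8² + 9² = 64 + 81 = 145
145 → 1² + 4² + 5² = 1 + 16 + 25 = 42
42 → 4² + 2² = 16 + 4 = 20
20 → 2² + 0² = 4 + 0 = 4
4 → 4² = 16
16 → 1² + 6² = 1 + 36 = 37
37 → 3² + 7² = 9 + 49 = 58  — 58 already appeared earlier.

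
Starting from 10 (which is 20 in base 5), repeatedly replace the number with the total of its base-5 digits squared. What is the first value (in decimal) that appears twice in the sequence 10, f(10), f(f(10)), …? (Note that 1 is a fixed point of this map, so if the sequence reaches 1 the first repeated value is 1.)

10 = (2,0)_5 → 2² + 0² = 4
4 = (4)_5 → 4² = 16
16 = (3,1)_5 → 3² + 1² = 10  — 10 already appeared earlier.

10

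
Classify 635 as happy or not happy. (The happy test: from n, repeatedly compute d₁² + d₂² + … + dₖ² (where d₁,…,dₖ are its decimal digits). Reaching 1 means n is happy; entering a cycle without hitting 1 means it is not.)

happy

635 → 6² + 3² + 5² = 70
70 → 7² + 0² = 49
49 → 4² + 9² = 97
97 → 9² + 7² = 130
130 → 1² + 3² + 0² = 10
10 → 1² + 0² = 1  — reached 1.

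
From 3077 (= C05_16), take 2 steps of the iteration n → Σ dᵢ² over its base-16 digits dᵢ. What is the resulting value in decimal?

3077 = (12,0,5)_16 → 12² + 0² + 5² = 169
169 = (10,9)_16 → 10² + 9² = 181

181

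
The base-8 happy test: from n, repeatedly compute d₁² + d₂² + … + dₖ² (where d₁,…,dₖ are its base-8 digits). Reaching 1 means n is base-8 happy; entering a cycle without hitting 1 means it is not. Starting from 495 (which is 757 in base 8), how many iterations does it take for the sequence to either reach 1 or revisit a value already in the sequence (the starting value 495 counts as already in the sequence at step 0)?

495 = (7,5,7)_8 → 123
123 = (1,7,3)_8 → 59
59 = (7,3)_8 → 58
58 = (7,2)_8 → 53
53 = (6,5)_8 → 61
61 = (7,5)_8 → 74
74 = (1,1,2)_8 → 6
6 = (6)_8 → 36
36 = (4,4)_8 → 32
32 = (4,0)_8 → 16
16 = (2,0)_8 → 4
4 = (4)_8 → 16  — 16 repeats.
That took 12 steps.

12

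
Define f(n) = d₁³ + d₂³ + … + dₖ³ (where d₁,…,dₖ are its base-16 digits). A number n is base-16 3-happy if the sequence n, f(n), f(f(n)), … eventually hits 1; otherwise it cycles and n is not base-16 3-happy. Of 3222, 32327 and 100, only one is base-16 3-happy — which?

100

3222: 3222 → 2673 → 1344 → 189 → 3528 → 4437 → 252 → 5103 → 6147 → 540 → 1737 → 2673  — repeats 2673 (not base-16 3-happy)
32327: 32327 → 3494 → 3413 → 2447 → 4616 → 521 → 737 → 2753 → 2729 → 2729  — repeats 2729 (not base-16 3-happy)
100: 100 → 280 → 514 → 16 → 1  — reaches 1 (base-16 3-happy)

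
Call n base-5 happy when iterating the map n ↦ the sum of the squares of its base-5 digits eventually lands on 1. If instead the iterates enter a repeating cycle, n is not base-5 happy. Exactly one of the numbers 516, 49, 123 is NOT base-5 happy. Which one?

516: 516 → 26 → 2 → 4 → 16 → 10 → 4  — repeats 4 (not base-5 happy)
49: 49 → 33 → 11 → 5 → 1  — reaches 1 (base-5 happy)
123: 123 → 41 → 11 → 5 → 1  — reaches 1 (base-5 happy)

516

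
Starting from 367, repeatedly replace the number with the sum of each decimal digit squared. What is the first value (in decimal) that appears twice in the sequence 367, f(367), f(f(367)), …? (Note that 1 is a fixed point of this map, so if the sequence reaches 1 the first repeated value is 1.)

367 → 3² + 6² + 7² = 9 + 36 + 49 = 94
94 → 9² + 4² = 81 + 16 = 97
97 → 9² + 7² = 81 + 49 = 130
130 → 1² + 3² + 0² = 1 + 9 + 0 = 10
10 → 1² + 0² = 1 + 0 = 1  — reached the fixed point 1.
1 → 1, so 1 is the first repeated value.

1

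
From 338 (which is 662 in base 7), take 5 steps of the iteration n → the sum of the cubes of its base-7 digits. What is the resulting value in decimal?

338 = (6,6,2)_7 → 6³ + 6³ + 2³ = 216 + 216 + 8 = 440
440 = (1,1,6,6)_7 → 1³ + 1³ + 6³ + 6³ = 1 + 1 + 216 + 216 = 434
434 = (1,1,6,0)_7 → 1³ + 1³ + 6³ + 0³ = 1 + 1 + 216 + 0 = 218
218 = (4,3,1)_7 → 4³ + 3³ + 1³ = 64 + 27 + 1 = 92
92 = (1,6,1)_7 → 1³ + 6³ + 1³ = 1 + 216 + 1 = 218

218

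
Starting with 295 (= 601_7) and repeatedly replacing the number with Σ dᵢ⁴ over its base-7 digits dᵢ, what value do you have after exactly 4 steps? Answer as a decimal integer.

295 = (6,0,1)_7 → 6⁴ + 0⁴ + 1⁴ = 1297
1297 = (3,5,3,2)_7 → 3⁴ + 5⁴ + 3⁴ + 2⁴ = 803
803 = (2,2,2,5)_7 → 2⁴ + 2⁴ + 2⁴ + 5⁴ = 673
673 = (1,6,5,1)_7 → 1⁴ + 6⁴ + 5⁴ + 1⁴ = 1923

1923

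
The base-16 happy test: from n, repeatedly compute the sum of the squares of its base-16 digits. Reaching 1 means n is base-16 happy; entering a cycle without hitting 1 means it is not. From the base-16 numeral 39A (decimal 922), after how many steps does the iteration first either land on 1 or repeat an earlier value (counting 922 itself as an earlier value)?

9

922 = (3,9,10)_16 → 3² + 9² + 10² = 9 + 81 + 100 = 190
190 = (11,14)_16 → 11² + 14² = 121 + 196 = 317
317 = (1,3,13)_16 → 1² + 3² + 13² = 1 + 9 + 169 = 179
179 = (11,3)_16 → 11² + 3² = 121 + 9 = 130
130 = (8,2)_16 → 8² + 2² = 64 + 4 = 68
68 = (4,4)_16 → 4² + 4² = 16 + 16 = 32
32 = (2,0)_16 → 2² + 0² = 4 + 0 = 4
4 = (4)_16 → 4² = 16
16 = (1,0)_16 → 1² + 0² = 1 + 0 = 1  — reached 1.
That took 9 steps.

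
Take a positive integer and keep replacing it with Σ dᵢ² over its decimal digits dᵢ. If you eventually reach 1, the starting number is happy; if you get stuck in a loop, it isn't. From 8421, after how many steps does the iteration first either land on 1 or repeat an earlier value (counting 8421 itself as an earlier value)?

8421 → 85
85 → 89
89 → 145
145 → 42
42 → 20
20 → 4
4 → 16
16 → 37
37 → 58
58 → 89  — 89 repeats.
That took 10 steps.

10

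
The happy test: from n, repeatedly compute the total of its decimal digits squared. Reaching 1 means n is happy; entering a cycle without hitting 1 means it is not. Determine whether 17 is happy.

17 → 1² + 7² = 1 + 49 = 50
50 → 5² + 0² = 25 + 0 = 25
25 → 2² + 5² = 4 + 25 = 29
29 → 2² + 9² = 4 + 81 = 85
85 → 8² + 5² = 64 + 25 = 89
89 → 8² + 9² = 64 + 81 = 145
145 → 1² + 4² + 5² = 1 + 16 + 25 = 42
42 → 4² + 2² = 16 + 4 = 20
20 → 2² + 0² = 4 + 0 = 4
4 → 4² = 16
16 → 1² + 6² = 1 + 36 = 37
37 → 3² + 7² = 9 + 49 = 58
58 → 5² + 8² = 25 + 64 = 89  — 89 already seen; the sequence cycles without reaching 1.

not happy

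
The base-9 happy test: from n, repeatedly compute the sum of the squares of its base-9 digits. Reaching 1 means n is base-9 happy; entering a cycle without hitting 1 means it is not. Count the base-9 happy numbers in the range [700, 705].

1

700: 700 → 138 → 46 → 26 → 68 → 74 → 68  (repeats 68)
701: 701 → 153 → 65 → 53 → 89 → 65  (repeats 65)
702: 702 → 100 → 6 → 36 → 16 → 50 → 50  (repeats 50)
703: 703 → 101 → 9 → 1  (reaches 1)
704: 704 → 104 → 30 → 18 → 4 → 16 → 50 → 50  (repeats 50)
705: 705 → 109 → 11 → 5 → 25 → 53 → 89 → 65 → 53  (repeats 53)
base-9 happy: 703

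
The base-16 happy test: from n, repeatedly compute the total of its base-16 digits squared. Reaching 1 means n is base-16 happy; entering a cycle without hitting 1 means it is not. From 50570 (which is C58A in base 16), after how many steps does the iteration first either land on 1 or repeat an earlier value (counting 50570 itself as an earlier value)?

50570 = (12,5,8,10)_16 → 12² + 5² + 8² + 10² = 333
333 = (1,4,13)_16 → 1² + 4² + 13² = 186
186 = (11,10)_16 → 11² + 10² = 221
221 = (13,13)_16 → 13² + 13² = 338
338 = (1,5,2)_16 → 1² + 5² + 2² = 30
30 = (1,14)_16 → 1² + 14² = 197
197 = (12,5)_16 → 12² + 5² = 169
169 = (10,9)_16 → 10² + 9² = 181
181 = (11,5)_16 → 11² + 5² = 146
146 = (9,2)_16 → 9² + 2² = 85
85 = (5,5)_16 → 5² + 5² = 50
50 = (3,2)_16 → 3² + 2² = 13
13 = (13)_16 → 13² = 169  — 169 repeats.
That took 13 steps.

13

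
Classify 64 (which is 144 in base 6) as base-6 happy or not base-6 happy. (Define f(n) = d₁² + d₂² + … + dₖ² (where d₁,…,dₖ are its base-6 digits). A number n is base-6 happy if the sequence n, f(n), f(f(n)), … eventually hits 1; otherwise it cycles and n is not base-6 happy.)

not base-6 happy

64 = (1,4,4)_6 → 33
33 = (5,3)_6 → 34
34 = (5,4)_6 → 41
41 = (1,0,5)_6 → 26
26 = (4,2)_6 → 20
20 = (3,2)_6 → 13
13 = (2,1)_6 → 5
5 = (5)_6 → 25
25 = (4,1)_6 → 17
17 = (2,5)_6 → 29
29 = (4,5)_6 → 41  — 41 already seen; the sequence cycles without reaching 1.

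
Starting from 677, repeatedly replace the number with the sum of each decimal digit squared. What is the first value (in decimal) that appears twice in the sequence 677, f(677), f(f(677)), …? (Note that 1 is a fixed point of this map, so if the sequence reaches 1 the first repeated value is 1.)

16

677 → 134
134 → 26
26 → 40
40 → 16
16 → 37
37 → 58
58 → 89
89 → 145
145 → 42
42 → 20
20 → 4
4 → 16  — 16 already appeared earlier.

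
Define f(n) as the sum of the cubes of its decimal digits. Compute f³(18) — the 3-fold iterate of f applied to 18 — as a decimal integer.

18 → 1³ + 8³ = 513
513 → 5³ + 1³ + 3³ = 153
153 → 1³ + 5³ + 3³ = 153

153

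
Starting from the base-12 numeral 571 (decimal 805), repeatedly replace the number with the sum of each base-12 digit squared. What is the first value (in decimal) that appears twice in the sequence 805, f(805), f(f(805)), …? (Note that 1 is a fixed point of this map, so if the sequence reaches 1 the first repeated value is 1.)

805 = (5,7,1)_12 → 75
75 = (6,3)_12 → 45
45 = (3,9)_12 → 90
90 = (7,6)_12 → 85
85 = (7,1)_12 → 50
50 = (4,2)_12 → 20
20 = (1,8)_12 → 65
65 = (5,5)_12 → 50  — 50 already appeared earlier.

50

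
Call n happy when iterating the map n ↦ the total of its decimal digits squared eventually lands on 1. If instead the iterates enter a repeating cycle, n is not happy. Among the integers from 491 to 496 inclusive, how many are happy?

1

491: 491 → 98 → 145 → 42 → 20 → 4 → 16 → 37 → 58 → 89 → 145  — not happy
492: 492 → 101 → 2 → 4 → 16 → 37 → 58 → 89 → 145 → 42 → 20 → 4  — not happy
493: 493 → 106 → 37 → 58 → 89 → 145 → 42 → 20 → 4 → 16 → 37  — not happy
494: 494 → 113 → 11 → 2 → 4 → 16 → 37 → 58 → 89 → 145 → 42 → 20 → 4  — not happy
495: 495 → 122 → 9 → 81 → 65 → 61 → 37 → 58 → 89 → 145 → 42 → 20 → 4 → 16 → 37  — not happy
496: 496 → 133 → 19 → 82 → 68 → 100 → 1  — happy
happy: 496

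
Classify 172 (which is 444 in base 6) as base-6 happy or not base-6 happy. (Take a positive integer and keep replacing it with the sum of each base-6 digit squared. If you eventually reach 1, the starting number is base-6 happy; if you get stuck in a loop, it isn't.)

not base-6 happy

172 = (4,4,4)_6 → 4² + 4² + 4² = 16 + 16 + 16 = 48
48 = (1,2,0)_6 → 1² + 2² + 0² = 1 + 4 + 0 = 5
5 = (5)_6 → 5² = 25
25 = (4,1)_6 → 4² + 1² = 16 + 1 = 17
17 = (2,5)_6 → 2² + 5² = 4 + 25 = 29
29 = (4,5)_6 → 4² + 5² = 16 + 25 = 41
41 = (1,0,5)_6 → 1² + 0² + 5² = 1 + 0 + 25 = 26
26 = (4,2)_6 → 4² + 2² = 16 + 4 = 20
20 = (3,2)_6 → 3² + 2² = 9 + 4 = 13
13 = (2,1)_6 → 2² + 1² = 4 + 1 = 5  — 5 already seen; the sequence cycles without reaching 1.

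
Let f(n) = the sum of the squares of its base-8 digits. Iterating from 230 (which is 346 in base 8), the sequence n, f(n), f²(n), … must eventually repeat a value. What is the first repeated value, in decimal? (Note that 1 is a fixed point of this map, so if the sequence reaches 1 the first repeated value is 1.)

16

230 = (3,4,6)_8 → 3² + 4² + 6² = 9 + 16 + 36 = 61
61 = (7,5)_8 → 7² + 5² = 49 + 25 = 74
74 = (1,1,2)_8 → 1² + 1² + 2² = 1 + 1 + 4 = 6
6 = (6)_8 → 6² = 36
36 = (4,4)_8 → 4² + 4² = 16 + 16 = 32
32 = (4,0)_8 → 4² + 0² = 16 + 0 = 16
16 = (2,0)_8 → 2² + 0² = 4 + 0 = 4
4 = (4)_8 → 4² = 16  — 16 already appeared earlier.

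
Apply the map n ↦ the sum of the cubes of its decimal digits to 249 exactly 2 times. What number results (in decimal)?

513

249 → 2³ + 4³ + 9³ = 801
801 → 8³ + 0³ + 1³ = 513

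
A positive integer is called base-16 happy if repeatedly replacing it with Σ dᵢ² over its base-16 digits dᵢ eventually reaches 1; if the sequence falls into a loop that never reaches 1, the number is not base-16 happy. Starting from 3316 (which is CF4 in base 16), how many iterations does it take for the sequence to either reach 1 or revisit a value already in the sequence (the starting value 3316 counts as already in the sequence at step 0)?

8

3316 = (12,15,4)_16 → 12² + 15² + 4² = 385
385 = (1,8,1)_16 → 1² + 8² + 1² = 66
66 = (4,2)_16 → 4² + 2² = 20
20 = (1,4)_16 → 1² + 4² = 17
17 = (1,1)_16 → 1² + 1² = 2
2 = (2)_16 → 2² = 4
4 = (4)_16 → 4² = 16
16 = (1,0)_16 → 1² + 0² = 1  — reached 1.
That took 8 steps.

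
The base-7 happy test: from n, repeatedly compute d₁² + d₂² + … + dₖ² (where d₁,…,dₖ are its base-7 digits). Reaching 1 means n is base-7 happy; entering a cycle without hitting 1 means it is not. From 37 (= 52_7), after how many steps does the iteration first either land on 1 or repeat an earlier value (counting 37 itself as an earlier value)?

37 = (5,2)_7 → 5² + 2² = 25 + 4 = 29
29 = (4,1)_7 → 4² + 1² = 16 + 1 = 17
17 = (2,3)_7 → 2² + 3² = 4 + 9 = 13
13 = (1,6)_7 → 1² + 6² = 1 + 36 = 37  — 37 repeats.
That took 4 steps.

4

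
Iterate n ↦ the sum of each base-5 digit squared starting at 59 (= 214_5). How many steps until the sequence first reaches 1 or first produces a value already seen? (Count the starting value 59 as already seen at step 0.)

59 = (2,1,4)_5 → 2² + 1² + 4² = 21
21 = (4,1)_5 → 4² + 1² = 17
17 = (3,2)_5 → 3² + 2² = 13
13 = (2,3)_5 → 2² + 3² = 13  — 13 repeats.
That took 4 steps.

4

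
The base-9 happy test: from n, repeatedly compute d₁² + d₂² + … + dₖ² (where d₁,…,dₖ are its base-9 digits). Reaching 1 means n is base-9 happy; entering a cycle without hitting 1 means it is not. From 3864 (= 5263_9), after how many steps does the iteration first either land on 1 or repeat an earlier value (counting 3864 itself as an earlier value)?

3

3864 = (5,2,6,3)_9 → 5² + 2² + 6² + 3² = 25 + 4 + 36 + 9 = 74
74 = (8,2)_9 → 8² + 2² = 64 + 4 = 68
68 = (7,5)_9 → 7² + 5² = 49 + 25 = 74  — 74 repeats.
That took 3 steps.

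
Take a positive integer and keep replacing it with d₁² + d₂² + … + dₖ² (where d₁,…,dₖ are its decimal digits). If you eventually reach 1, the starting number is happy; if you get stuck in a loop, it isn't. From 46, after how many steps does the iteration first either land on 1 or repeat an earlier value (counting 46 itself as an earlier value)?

46 → 4² + 6² = 16 + 36 = 52
52 → 5² + 2² = 25 + 4 = 29
29 → 2² + 9² = 4 + 81 = 85
85 → 8² + 5² = 64 + 25 = 89
89 → 8² + 9² = 64 + 81 = 145
145 → 1² + 4² + 5² = 1 + 16 + 25 = 42
42 → 4² + 2² = 16 + 4 = 20
20 → 2² + 0² = 4 + 0 = 4
4 → 4² = 16
16 → 1² + 6² = 1 + 36 = 37
37 → 3² + 7² = 9 + 49 = 58
58 → 5² + 8² = 25 + 64 = 89  — 89 repeats.
That took 12 steps.

12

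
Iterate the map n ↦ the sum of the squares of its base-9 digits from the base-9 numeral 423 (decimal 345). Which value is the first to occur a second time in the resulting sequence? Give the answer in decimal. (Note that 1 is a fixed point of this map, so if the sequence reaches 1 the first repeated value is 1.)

345 = (4,2,3)_9 → 4² + 2² + 3² = 16 + 4 + 9 = 29
29 = (3,2)_9 → 3² + 2² = 9 + 4 = 13
13 = (1,4)_9 → 1² + 4² = 1 + 16 = 17
17 = (1,8)_9 → 1² + 8² = 1 + 64 = 65
65 = (7,2)_9 → 7² + 2² = 49 + 4 = 53
53 = (5,8)_9 → 5² + 8² = 25 + 64 = 89
89 = (1,0,8)_9 → 1² + 0² + 8² = 1 + 0 + 64 = 65  — 65 already appeared earlier.

65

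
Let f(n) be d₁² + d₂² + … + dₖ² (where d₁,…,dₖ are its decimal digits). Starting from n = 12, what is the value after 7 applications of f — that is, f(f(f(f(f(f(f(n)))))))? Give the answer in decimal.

42

12 → 1² + 2² = 5
5 → 5² = 25
25 → 2² + 5² = 29
29 → 2² + 9² = 85
85 → 8² + 5² = 89
89 → 8² + 9² = 145
145 → 1² + 4² + 5² = 42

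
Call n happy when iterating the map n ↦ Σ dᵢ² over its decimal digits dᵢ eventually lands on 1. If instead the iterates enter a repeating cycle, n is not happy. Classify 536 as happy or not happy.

happy

536 → 5² + 3² + 6² = 25 + 9 + 36 = 70
70 → 7² + 0² = 49 + 0 = 49
49 → 4² + 9² = 16 + 81 = 97
97 → 9² + 7² = 81 + 49 = 130
130 → 1² + 3² + 0² = 1 + 9 + 0 = 10
10 → 1² + 0² = 1 + 0 = 1  — reached 1.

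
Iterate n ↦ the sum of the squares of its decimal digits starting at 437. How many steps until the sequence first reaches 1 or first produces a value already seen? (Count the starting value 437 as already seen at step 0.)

12

437 → 4² + 3² + 7² = 74
74 → 7² + 4² = 65
65 → 6² + 5² = 61
61 → 6² + 1² = 37
37 → 3² + 7² = 58
58 → 5² + 8² = 89
89 → 8² + 9² = 145
145 → 1² + 4² + 5² = 42
42 → 4² + 2² = 20
20 → 2² + 0² = 4
4 → 4² = 16
16 → 1² + 6² = 37  — 37 repeats.
That took 12 steps.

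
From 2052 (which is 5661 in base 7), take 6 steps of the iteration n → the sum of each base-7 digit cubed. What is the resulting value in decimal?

2052 = (5,6,6,1)_7 → 5³ + 6³ + 6³ + 1³ = 558
558 = (1,4,2,5)_7 → 1³ + 4³ + 2³ + 5³ = 198
198 = (4,0,2)_7 → 4³ + 0³ + 2³ = 72
72 = (1,3,2)_7 → 1³ + 3³ + 2³ = 36
36 = (5,1)_7 → 5³ + 1³ = 126
126 = (2,4,0)_7 → 2³ + 4³ + 0³ = 72

72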